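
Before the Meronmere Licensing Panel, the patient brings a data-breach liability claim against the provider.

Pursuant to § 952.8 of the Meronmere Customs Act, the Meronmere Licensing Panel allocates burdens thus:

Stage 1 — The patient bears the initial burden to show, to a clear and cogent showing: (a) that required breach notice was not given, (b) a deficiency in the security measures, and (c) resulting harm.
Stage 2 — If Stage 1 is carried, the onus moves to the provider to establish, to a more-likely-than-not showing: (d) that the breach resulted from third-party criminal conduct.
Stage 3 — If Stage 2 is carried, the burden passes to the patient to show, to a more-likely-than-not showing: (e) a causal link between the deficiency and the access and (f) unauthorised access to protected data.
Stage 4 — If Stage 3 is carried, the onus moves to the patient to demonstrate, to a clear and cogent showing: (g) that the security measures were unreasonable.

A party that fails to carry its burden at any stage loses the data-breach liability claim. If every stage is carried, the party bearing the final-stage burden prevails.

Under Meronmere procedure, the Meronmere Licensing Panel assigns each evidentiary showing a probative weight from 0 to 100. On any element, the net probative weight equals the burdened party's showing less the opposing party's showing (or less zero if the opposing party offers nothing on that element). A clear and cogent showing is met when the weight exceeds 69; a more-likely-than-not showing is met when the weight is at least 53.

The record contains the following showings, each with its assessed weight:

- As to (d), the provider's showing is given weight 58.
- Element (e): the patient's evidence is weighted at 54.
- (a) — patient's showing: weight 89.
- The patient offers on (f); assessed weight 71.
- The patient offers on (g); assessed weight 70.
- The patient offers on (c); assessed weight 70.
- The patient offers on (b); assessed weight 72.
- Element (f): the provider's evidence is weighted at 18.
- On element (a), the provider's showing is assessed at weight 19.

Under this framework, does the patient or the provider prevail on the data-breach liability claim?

Stage 1 (patient, a clear and cogent showing, weight exceeds 69): (a) net 89−19=70 > 69 — meets; (b) 72 > 69 — meets; (c) 70 > 69 — meets.
  All elements met. The burden passes to the provider.
Stage 2 (provider, a more-likely-than-not showing, weight is at least 53): (d) 58 ≥ 53 — meets.
  Stage 2 carried; the burden shifts to the patient.
Stage 3 (patient, a more-likely-than-not showing, weight is at least 53): (e) 54 ≥ 53 — meets; (f) net 71−18=53 ≥ 53 — meets.
  Stage 3 is satisfied; the patient continues to bear the burden.
Stage 4 (patient, a clear and cogent showing, weight exceeds 69): (g) 70 > 69 — meets.
  All elements met at the final stage.
All stages carried — the patient prevails.

patient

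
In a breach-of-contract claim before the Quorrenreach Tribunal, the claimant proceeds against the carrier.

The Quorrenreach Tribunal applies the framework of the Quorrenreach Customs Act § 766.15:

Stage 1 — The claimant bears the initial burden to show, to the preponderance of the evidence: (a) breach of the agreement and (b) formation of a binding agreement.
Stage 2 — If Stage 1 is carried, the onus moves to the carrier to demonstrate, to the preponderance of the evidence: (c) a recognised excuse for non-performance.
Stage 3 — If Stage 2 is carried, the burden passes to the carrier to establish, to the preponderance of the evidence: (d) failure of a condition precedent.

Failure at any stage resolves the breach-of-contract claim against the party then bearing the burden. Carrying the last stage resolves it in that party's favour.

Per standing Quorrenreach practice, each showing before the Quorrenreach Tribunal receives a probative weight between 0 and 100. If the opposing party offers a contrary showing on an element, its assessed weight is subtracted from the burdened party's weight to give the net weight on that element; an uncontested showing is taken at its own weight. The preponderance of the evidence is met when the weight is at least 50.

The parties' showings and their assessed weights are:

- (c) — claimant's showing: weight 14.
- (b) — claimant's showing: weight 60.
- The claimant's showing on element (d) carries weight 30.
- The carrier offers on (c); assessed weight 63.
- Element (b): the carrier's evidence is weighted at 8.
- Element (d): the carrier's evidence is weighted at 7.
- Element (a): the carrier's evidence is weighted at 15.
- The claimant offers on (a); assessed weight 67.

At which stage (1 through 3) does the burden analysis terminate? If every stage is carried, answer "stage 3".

Stage 1 (claimant, the preponderance of the evidence, weight is at least 50): (a) net 67−15=52 ≥ 50 — meets; (b) net 60−8=52 ≥ 50 — meets.
  All elements met. The burden passes to the carrier.
Stage 2 (carrier, the preponderance of the evidence, weight is at least 50): (c) net 63−14=49 < 50 — fails.
  The carrier does not carry Stage 2.
The analysis ends at Stage 2; the claimant prevails.

stage 2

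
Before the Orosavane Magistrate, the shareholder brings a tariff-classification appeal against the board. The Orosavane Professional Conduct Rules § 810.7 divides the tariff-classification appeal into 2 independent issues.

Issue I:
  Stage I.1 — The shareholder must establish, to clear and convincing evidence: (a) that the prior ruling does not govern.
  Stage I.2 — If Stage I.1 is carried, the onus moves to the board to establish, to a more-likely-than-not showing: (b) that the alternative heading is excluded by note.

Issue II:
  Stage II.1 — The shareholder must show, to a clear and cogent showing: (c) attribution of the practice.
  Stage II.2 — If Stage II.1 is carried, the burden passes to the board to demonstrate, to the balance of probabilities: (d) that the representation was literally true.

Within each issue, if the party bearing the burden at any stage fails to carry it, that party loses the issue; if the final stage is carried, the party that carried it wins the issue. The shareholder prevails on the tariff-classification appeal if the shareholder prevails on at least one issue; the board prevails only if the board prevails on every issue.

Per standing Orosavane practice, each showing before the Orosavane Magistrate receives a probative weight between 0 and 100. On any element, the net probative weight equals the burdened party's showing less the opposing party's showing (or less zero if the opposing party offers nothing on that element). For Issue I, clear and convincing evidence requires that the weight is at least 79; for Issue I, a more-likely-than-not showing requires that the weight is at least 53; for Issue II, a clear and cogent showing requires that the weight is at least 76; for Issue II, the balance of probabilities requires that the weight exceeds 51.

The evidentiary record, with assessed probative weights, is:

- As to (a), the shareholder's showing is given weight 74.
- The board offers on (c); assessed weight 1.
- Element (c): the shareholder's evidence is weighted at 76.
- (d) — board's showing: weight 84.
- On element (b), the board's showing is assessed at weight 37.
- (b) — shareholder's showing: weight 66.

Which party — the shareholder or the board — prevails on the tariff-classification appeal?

— Issue I —
Stage I.1 (shareholder, clear and convincing evidence, weight is at least 79): (a) 74 < 79 — fails.
  Stage I.1 not carried; the shareholder fails its burden.
The analysis ends at Stage I.1; the board prevails on this issue.
— Issue II —
Stage II.1 (shareholder, a clear and cogent showing, weight is at least 76): (c) net 76−1=75 < 76 — fails.
  The shareholder does not carry Stage II.1.
The analysis ends at Stage II.1; the board prevails on this issue.
Per-issue: Issue I → board; Issue II → board. The shareholder must prevail on at least one issue; overall, the board prevails.

board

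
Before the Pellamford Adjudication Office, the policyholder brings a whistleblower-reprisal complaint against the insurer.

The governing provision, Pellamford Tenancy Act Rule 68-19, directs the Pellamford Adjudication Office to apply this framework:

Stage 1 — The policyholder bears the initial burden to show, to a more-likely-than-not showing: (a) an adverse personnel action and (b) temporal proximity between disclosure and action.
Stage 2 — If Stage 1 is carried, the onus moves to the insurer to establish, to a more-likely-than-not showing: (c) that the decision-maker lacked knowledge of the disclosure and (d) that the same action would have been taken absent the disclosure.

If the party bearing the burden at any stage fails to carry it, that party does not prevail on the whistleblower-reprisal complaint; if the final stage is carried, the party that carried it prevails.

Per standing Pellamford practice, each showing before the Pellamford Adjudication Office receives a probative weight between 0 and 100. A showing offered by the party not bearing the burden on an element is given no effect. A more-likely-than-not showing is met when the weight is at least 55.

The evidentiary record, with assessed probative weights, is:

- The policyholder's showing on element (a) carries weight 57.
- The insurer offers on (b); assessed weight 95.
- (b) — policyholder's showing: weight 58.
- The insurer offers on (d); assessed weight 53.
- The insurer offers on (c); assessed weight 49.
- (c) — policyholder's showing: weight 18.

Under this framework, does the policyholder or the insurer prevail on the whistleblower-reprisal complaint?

At Stage 1 the policyholder must meet a more-likely-than-not showing (weight is at least 55): on (a) the weight is 57, which does reach 55, so (a) meets the standard; on (b) the weight is 58 (the insurer's 95 is given no effect), which does reach 55, so (b) meets the standard.
  Stage 1 is satisfied; the onus moves to the insurer.
At Stage 2 the insurer must meet a more-likely-than-not showing (weight is at least 55): on (c) the weight is 49 (the policyholder's 18 is given no effect), which does not reach 55, so (c) does not meet the standard; on (d) the weight is 53, < 55, so (d) does not meet the standard.
  The insurer does not carry Stage 2.
The analysis ends at Stage 2; the policyholder prevails.

policyholder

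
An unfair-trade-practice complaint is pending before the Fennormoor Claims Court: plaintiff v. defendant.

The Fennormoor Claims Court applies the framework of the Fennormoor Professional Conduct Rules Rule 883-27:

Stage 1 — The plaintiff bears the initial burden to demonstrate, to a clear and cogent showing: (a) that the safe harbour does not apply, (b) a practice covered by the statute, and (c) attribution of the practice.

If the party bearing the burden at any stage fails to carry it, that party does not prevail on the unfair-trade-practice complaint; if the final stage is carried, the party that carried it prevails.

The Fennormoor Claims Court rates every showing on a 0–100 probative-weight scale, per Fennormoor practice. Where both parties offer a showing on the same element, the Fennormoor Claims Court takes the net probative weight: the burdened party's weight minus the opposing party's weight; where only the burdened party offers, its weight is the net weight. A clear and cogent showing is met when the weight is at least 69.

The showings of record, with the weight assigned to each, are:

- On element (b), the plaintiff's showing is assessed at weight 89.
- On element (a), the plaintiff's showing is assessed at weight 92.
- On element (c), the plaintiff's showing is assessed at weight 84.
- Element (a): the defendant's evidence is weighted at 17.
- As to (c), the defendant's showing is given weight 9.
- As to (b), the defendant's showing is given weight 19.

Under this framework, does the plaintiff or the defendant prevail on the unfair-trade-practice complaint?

At Stage 1 the plaintiff must meet a clear and cogent showing (weight is at least 69): on (a) the weight is 92 less the opposing 17 gives net 75, ≥ 69, so (a) meets the standard; on (b) the weight is 89 less the opposing 19 gives net 70, ≥ 69, so (b) meets the standard; on (c) the weight is 84 less the opposing 9 gives net 75, which does reach 69, so (c) meets the standard.
  All elements met at the final stage.
All stages carried — the plaintiff prevails.

plaintiff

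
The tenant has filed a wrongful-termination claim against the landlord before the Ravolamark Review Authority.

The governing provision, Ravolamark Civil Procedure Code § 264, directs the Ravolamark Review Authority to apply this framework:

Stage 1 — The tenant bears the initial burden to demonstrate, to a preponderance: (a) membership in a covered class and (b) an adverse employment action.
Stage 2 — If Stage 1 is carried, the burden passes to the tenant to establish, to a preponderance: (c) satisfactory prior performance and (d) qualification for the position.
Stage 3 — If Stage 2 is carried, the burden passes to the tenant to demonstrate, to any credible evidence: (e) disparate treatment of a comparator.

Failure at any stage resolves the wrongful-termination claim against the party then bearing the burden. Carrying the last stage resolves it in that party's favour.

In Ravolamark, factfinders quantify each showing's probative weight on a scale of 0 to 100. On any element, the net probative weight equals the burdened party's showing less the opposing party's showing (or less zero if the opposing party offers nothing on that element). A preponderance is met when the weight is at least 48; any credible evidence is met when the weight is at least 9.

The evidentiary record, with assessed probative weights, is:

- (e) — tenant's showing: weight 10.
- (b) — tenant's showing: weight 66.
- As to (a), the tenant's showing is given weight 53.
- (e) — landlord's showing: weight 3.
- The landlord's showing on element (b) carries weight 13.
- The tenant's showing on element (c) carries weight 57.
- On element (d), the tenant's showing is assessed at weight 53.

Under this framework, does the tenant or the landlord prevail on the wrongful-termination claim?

landlord

At Stage 1 the tenant must meet a preponderance (weight is at least 48): on (a) the weight is 53, ≥ 48, so (a) meets the standard; on (b) the weight is 66 less the opposing 13 gives net 53, ≥ 48, so (b) meets the standard.
  Stage 1 carried; the burden remains with the tenant.
At Stage 2 the tenant must meet a preponderance (weight is at least 48): on (c) the weight is 57, ≥ 48, so (c) meets the standard; on (d) the weight is 53, ≥ 48, so (d) meets the standard.
  All elements met. The tenant retains the burden for Stage 3.
At Stage 3 the tenant must meet any credible evidence (weight is at least 9): on (e) the weight is 10 less the opposing 3 gives net 7, which does not reach 9, so (e) does not meet the standard.
  The tenant does not carry Stage 3.
The landlord prevails.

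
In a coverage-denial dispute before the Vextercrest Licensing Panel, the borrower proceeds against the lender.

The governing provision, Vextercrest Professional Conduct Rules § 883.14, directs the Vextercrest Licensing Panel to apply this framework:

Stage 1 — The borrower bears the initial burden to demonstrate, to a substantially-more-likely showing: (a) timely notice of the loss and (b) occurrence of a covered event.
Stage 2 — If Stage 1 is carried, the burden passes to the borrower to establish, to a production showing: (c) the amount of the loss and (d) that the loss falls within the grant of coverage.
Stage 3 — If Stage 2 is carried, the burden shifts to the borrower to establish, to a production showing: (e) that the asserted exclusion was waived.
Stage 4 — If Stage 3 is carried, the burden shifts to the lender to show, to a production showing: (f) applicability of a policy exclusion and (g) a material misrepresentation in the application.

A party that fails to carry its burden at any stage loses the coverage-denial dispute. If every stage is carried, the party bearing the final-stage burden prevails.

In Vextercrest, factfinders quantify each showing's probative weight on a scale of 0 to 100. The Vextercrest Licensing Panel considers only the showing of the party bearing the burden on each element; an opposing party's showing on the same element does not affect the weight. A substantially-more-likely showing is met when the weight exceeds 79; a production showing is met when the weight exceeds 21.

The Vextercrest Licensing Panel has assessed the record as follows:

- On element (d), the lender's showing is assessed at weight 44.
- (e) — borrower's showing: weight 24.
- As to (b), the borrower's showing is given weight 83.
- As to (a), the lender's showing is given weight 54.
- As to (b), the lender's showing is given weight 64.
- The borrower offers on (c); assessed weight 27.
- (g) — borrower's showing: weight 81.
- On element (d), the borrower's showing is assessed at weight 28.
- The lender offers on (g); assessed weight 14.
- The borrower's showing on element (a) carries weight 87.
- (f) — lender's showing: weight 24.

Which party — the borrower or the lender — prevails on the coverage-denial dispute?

Stage 1 (borrower, a substantially-more-likely showing, weight exceeds 79): (a) 87 (lender's 54 disregarded) > 79 — meets; (b) 83 (lender's 64 disregarded) > 79 — meets.
  Stage 1 carried; the burden remains with the borrower.
Stage 2 (borrower, a production showing, weight exceeds 21): (c) 27 > 21 — meets; (d) 28 (lender's 44 disregarded) > 21 — meets.
  Stage 2 is satisfied; the borrower continues to bear the burden.
Stage 3 (borrower, a production showing, weight exceeds 21): (e) 24 > 21 — meets.
  All elements met. The burden passes to the lender.
Stage 4 (lender, a production showing, weight exceeds 21): (f) 24 > 21 — meets; (g) 14 (borrower's 81 disregarded) ≤ 21 — fails.
  Not every element is met, so the lender fails to carry Stage 4.
The borrower prevails.

borrower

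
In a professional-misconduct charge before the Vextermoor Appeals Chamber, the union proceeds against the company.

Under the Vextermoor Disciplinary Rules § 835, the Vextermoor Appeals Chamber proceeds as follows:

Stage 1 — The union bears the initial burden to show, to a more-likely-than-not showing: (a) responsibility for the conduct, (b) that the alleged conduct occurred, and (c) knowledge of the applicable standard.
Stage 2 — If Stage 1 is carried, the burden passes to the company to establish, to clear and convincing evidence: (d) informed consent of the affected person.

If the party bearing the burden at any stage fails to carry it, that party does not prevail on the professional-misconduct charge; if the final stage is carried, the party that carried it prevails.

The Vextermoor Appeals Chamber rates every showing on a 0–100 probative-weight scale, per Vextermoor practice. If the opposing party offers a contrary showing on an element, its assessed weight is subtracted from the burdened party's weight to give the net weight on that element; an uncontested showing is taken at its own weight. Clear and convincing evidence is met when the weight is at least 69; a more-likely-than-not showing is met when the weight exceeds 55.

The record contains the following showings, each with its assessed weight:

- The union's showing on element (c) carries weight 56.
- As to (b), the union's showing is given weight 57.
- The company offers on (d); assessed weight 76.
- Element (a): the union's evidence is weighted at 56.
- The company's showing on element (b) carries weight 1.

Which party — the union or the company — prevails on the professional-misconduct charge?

company

At Stage 1 the union must meet a more-likely-than-not showing (weight exceeds 55): on (a) the weight is 56, > 55, so (a) meets the standard; on (b) the weight is 57 less the opposing 1 gives net 56, which does exceed 55, so (b) meets the standard; on (c) the weight is 56, which does exceed 55, so (c) meets the standard.
  Stage 1 is satisfied; the onus moves to the company.
At Stage 2 the company must meet clear and convincing evidence (weight is at least 69): on (d) the weight is 76, ≥ 69, so (d) meets the standard.
  All elements met at the final stage.
Every stage carried; the company prevails.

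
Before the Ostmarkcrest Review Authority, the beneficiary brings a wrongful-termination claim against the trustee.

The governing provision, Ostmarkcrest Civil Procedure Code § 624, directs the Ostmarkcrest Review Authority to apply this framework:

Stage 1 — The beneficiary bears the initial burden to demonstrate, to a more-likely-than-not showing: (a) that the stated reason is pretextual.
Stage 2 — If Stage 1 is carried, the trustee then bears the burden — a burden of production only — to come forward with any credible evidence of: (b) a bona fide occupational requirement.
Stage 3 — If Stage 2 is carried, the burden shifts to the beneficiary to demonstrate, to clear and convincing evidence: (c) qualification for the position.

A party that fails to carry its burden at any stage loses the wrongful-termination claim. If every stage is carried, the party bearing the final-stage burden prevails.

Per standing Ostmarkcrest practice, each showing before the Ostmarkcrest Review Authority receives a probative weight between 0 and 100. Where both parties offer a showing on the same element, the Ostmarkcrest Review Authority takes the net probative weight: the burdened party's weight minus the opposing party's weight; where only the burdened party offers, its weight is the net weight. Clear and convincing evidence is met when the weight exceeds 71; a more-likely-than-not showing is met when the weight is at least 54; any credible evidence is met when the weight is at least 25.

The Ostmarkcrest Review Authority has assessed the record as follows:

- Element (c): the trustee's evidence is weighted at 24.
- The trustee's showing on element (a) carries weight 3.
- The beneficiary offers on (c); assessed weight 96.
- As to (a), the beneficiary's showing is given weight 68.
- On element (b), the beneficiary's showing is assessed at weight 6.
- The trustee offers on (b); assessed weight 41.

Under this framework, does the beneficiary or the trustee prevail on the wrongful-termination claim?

Stage 1 — burden on beneficiary; standard: a more-likely-than-not showing (weight is at least 54).
    (a): 68 − 3 = 65 ≥ 54 [met]
  Stage 1 is satisfied; the onus moves to the trustee.
Stage 2 — burden on trustee; standard: any credible evidence (weight is at least 25).
    (b): 41 − 6 = 35 ≥ 25 [met]
  Stage 2 carried; the burden shifts to the beneficiary.
Stage 3 — burden on beneficiary; standard: clear and convincing evidence (weight exceeds 71).
    (c): 96 − 24 = 72 > 71 [met]
  Stage 3 carried; the final stage is satisfied.
With every stage satisfied, the beneficiary prevails.

beneficiary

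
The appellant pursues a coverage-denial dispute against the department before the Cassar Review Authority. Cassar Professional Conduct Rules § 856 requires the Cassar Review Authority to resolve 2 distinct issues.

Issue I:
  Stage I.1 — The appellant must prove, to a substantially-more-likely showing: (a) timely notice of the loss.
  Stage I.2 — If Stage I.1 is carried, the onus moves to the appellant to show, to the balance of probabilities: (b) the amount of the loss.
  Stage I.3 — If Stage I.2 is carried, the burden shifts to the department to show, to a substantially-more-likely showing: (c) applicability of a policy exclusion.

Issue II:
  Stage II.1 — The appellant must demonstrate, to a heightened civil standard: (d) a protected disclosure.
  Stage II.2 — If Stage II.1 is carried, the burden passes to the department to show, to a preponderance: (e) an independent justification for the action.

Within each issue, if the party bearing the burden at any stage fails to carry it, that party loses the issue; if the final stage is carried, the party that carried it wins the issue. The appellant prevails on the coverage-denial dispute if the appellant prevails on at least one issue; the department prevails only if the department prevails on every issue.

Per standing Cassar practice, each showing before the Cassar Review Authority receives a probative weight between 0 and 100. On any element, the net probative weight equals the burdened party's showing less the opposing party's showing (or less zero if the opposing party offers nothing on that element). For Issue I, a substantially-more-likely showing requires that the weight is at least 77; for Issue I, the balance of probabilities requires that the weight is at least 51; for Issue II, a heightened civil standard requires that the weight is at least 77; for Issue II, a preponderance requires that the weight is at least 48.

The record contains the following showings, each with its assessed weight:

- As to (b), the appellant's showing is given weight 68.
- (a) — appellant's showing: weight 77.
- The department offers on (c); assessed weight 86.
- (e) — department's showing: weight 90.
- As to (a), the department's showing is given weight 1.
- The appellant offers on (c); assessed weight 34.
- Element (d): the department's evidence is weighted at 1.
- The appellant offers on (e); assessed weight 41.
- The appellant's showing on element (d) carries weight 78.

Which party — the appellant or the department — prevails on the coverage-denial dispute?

department

— Issue I —
Stage I.1 (appellant, a substantially-more-likely showing, weight is at least 77): (a) net 77−1=76 < 77 — fails.
  The appellant does not carry Stage I.1.
So the department prevails on this issue.
— Issue II —
Stage II.1 (appellant, a heightened civil standard, weight is at least 77): (d) net 78−1=77 ≥ 77 — meets.
  Stage II.1 carried; the burden shifts to the department.
Stage II.2 (department, a preponderance, weight is at least 48): (e) net 90−41=49 ≥ 48 — meets.
  All elements met at the final stage.
With every stage satisfied, the department prevails on this issue.
Per-issue: Issue I → department; Issue II → department. The appellant must prevail on at least one issue; overall, the department prevails.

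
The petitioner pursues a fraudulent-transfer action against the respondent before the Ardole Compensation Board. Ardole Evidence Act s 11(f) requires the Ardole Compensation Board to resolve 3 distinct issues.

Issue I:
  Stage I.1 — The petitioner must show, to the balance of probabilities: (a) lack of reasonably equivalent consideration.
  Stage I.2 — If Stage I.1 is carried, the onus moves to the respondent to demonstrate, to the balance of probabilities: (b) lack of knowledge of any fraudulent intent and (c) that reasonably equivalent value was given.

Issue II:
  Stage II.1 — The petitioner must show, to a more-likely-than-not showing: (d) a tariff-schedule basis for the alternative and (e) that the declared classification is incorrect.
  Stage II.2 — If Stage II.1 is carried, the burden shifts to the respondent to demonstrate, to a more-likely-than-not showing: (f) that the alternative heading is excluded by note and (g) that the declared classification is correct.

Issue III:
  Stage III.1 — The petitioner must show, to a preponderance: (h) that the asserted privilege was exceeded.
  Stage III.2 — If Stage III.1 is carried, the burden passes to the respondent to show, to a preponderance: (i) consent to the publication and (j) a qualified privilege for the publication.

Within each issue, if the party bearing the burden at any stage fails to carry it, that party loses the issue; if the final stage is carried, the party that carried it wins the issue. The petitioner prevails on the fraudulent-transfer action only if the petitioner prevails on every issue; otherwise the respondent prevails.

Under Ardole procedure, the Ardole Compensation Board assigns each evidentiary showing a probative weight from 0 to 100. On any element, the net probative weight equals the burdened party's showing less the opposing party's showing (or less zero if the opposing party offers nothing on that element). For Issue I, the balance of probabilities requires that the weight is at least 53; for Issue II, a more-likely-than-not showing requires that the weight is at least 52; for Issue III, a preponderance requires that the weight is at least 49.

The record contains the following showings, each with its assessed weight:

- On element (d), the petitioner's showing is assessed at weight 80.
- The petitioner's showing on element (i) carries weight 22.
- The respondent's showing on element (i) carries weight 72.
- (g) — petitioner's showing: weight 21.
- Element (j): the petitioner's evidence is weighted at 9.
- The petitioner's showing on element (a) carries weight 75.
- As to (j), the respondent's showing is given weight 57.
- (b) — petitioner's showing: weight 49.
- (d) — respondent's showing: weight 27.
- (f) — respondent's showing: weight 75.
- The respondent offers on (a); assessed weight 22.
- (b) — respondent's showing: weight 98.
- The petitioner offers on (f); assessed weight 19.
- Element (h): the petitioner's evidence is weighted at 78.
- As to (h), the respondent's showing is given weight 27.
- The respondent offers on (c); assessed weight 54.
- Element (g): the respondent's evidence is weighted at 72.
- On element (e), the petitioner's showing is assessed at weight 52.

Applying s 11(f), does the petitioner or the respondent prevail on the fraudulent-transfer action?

petitioner

— Issue I —
At Stage I.1 the petitioner must meet the balance of probabilities (weight is at least 53): on (a) the weight is 75 less the opposing 22 gives net 53, ≥ 53, so (a) meets the standard.
  Stage I.1 is satisfied; the onus moves to the respondent.
At Stage I.2 the respondent must meet the balance of probabilities (weight is at least 53): on (b) the weight is 98 less the opposing 49 gives net 49, < 53, so (b) does not meet the standard; on (c) the weight is 54, which does reach 53, so (c) meets the standard.
  The respondent does not carry Stage I.2.
So the petitioner prevails on this issue.
— Issue II —
Stage II.1 — burden on petitioner; standard: a more-likely-than-not showing (weight is at least 52).
    (d): 80 − 27 = 53 ≥ 52 [met]
    (e): 52 ≥ 52 [met]
  Stage II.1 carried; the burden shifts to the respondent.
Stage II.2 — burden on respondent; standard: a more-likely-than-not showing (weight is at least 52).
    (f): 75 − 19 = 56 ≥ 52 [met]
    (g): 72 − 21 = 51 < 52 [not met]
  Not every element is met, so the respondent fails to carry Stage II.2.
The petitioner prevails on this issue.
— Issue III —
Stage III.1 — burden on petitioner; standard: a preponderance (weight is at least 49).
    (h): 78 − 27 = 51 ≥ 49 [met]
  Stage III.1 carried; the burden shifts to the respondent.
Stage III.2 — burden on respondent; standard: a preponderance (weight is at least 49).
    (i): 72 − 22 = 50 ≥ 49 [met]
    (j): 57 − 9 = 48 < 49 [not met]
  Not every element is met, so the respondent fails to carry Stage III.2.
The petitioner prevails on this issue.
Per-issue: Issue I → petitioner; Issue II → petitioner; Issue III → petitioner. The petitioner must prevail on every issue; overall, the petitioner prevails.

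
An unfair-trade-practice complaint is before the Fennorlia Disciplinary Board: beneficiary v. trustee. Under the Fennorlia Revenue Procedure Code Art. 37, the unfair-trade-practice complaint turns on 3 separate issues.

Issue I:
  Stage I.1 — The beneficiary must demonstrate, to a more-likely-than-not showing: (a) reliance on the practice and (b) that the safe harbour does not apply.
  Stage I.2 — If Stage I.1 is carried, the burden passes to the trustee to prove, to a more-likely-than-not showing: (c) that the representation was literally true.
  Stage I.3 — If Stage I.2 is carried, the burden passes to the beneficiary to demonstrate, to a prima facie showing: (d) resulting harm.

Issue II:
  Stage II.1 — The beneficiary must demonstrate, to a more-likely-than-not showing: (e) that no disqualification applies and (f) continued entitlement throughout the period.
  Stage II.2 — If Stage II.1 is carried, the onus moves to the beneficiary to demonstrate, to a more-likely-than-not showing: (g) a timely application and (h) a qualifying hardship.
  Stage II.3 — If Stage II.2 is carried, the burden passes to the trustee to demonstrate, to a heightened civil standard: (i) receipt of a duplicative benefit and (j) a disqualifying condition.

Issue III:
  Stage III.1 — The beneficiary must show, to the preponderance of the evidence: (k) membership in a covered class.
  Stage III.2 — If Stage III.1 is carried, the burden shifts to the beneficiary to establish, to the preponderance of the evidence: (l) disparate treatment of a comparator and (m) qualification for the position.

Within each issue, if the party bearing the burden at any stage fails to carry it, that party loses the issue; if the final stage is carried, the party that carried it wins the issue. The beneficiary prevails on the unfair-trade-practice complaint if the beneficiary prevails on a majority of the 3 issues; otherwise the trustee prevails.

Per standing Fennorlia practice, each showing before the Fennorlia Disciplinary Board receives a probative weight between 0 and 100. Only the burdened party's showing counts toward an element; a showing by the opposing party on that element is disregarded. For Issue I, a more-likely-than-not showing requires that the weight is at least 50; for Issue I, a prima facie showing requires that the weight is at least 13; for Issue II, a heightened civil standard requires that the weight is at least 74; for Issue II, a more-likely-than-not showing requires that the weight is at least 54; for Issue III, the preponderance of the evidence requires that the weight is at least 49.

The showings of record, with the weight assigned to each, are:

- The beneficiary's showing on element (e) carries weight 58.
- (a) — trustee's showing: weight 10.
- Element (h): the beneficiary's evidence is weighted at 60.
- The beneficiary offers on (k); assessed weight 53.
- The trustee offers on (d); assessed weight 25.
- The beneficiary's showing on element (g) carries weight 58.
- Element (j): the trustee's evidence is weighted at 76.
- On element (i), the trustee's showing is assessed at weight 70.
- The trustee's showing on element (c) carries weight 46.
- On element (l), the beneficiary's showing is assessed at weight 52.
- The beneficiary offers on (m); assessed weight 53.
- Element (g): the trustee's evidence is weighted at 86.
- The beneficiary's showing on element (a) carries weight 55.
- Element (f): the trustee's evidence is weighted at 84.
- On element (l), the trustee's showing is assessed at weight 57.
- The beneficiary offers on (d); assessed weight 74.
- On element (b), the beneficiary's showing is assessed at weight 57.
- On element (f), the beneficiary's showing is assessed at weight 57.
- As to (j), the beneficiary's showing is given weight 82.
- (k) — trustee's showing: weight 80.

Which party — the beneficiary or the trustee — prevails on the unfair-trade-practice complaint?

beneficiary

— Issue I —
Stage I.1 — burden on beneficiary; standard: a more-likely-than-not showing (weight is at least 50).
    (a): 55 (trustee's 10 disregarded) ≥ 50 [met]
    (b): 57 ≥ 50 [met]
  Stage I.1 is satisfied; the onus moves to the trustee.
Stage I.2 — burden on trustee; standard: a more-likely-than-not showing (weight is at least 50).
    (c): 46 < 50 [not met]
  Stage I.2 not carried; the trustee fails its burden.
So the beneficiary prevails on this issue.
— Issue II —
Stage II.1 — burden on beneficiary; standard: a more-likely-than-not showing (weight is at least 54).
    (e): 58 ≥ 54 [met]
    (f): 57 (trustee's 84 disregarded) ≥ 54 [met]
  All elements met. The beneficiary retains the burden for Stage II.2.
Stage II.2 — burden on beneficiary; standard: a more-likely-than-not showing (weight is at least 54).
    (g): 58 (trustee's 86 disregarded) ≥ 54 [met]
    (h): 60 ≥ 54 [met]
  Stage II.2 carried; the burden shifts to the trustee.
Stage II.3 — burden on trustee; standard: a heightened civil standard (weight is at least 74).
    (i): 70 < 74 [not met]
    (j): 76 (beneficiary's 82 disregarded) ≥ 74 [met]
  Stage II.3 not carried; the trustee fails its burden.
So the beneficiary prevails on this issue.
— Issue III —
Stage III.1 — burden on beneficiary; standard: the preponderance of the evidence (weight is at least 49).
    (k): 53 (trustee's 80 disregarded) ≥ 49 [met]
  Stage III.1 carried; the burden remains with the beneficiary.
Stage III.2 — burden on beneficiary; standard: the preponderance of the evidence (weight is at least 49).
    (l): 52 (trustee's 57 disregarded) ≥ 49 [met]
    (m): 53 ≥ 49 [met]
  The beneficiary carries the last stage.
All stages carried — the beneficiary prevails on this issue.
Per-issue: Issue I → beneficiary; Issue II → beneficiary; Issue III → beneficiary. The beneficiary must prevail on a majority of issues; overall, the beneficiary prevails.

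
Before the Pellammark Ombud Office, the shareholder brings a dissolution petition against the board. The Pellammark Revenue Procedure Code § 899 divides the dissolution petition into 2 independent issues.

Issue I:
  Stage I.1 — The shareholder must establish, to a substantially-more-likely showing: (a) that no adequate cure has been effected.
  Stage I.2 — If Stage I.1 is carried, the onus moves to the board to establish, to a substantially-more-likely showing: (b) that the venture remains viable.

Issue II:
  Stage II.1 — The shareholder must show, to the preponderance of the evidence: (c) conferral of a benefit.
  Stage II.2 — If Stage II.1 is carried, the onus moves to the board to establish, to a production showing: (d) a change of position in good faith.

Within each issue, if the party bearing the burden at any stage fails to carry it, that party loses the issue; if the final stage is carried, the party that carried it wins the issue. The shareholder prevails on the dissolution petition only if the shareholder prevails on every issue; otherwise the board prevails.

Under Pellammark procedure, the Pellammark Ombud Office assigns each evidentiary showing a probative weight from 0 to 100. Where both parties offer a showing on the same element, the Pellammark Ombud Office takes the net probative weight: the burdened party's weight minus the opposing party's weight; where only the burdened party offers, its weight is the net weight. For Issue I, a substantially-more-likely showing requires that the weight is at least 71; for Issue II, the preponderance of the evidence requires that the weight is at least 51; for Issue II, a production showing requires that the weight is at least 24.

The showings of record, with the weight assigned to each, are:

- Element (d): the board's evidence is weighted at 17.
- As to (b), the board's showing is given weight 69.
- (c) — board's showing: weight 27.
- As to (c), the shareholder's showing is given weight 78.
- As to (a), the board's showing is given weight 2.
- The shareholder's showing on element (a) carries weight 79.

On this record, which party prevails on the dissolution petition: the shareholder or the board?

— Issue I —
Stage I.1 — burden on shareholder; standard: a substantially-more-likely showing (weight is at least 71).
    (a): 79 − 2 = 77 ≥ 71 [met]
  The shareholder carries Stage I.1; the board now bears the burden.
Stage I.2 — burden on board; standard: a substantially-more-likely showing (weight is at least 71).
    (b): 69 < 71 [not met]
  The board does not carry Stage I.2.
So the shareholder prevails on this issue.
— Issue II —
Stage II.1 (shareholder, the preponderance of the evidence, weight is at least 51): (c) net 78−27=51 ≥ 51 — meets.
  Stage II.1 is satisfied; the onus moves to the board.
Stage II.2 (board, a production showing, weight is at least 24): (d) 17 < 24 — fails.
  Not every element is met, so the board fails to carry Stage II.2.
So the shareholder prevails on this issue.
Per-issue: Issue I → shareholder; Issue II → shareholder. The shareholder must prevail on every issue; overall, the shareholder prevails.

shareholder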